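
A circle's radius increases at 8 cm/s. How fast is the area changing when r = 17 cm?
272π cm²/s

A = πr²
dA/dt = 2πr · dr/dt = 2π(17)(8) = 272π cm²/s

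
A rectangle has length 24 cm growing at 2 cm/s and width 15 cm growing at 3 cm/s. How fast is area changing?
102 cm²/s

A = lw
dA/dt = w·dl/dt + l·dw/dt = 15·2 + 24·3 = 102 cm²/s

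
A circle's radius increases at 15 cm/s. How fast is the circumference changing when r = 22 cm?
30π cm/s

C = 2πr
dC/dt = 2π · dr/dt = 2π · 15 = 30π cm/s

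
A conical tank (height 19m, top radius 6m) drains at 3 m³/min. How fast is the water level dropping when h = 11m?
361/(1452π) ≈ 0.07914 m/min

r/h = 6/19, so r = (6/19)h
V = (1/3)πr²h = (1/3)π((6/19)h)²h = (12/361)πh³
dV/dh = (36/361)πh²
dh/dt = (dV/dt)/(dV/dh) = -3/((36/361)π·11²) = -361/(1452π) m/min
The level is dropping at 361/(1452π) ≈ 0.07914 m/min.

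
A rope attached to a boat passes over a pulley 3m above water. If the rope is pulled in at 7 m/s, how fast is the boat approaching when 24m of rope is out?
8√7/3 ≈ 7.055 m/s

rope² = x² + 3²
x = √(24² - 3²) = 9√7
dx/dt = (rope/x) · d(rope)/dt = (24/(9√7)) · (-7) = -8√7/3 m/s
The boat approaches at 8√7/3 ≈ 7.055 m/s.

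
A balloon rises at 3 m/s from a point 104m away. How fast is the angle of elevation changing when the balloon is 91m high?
0.016338 rad/s

tan(θ) = y/104
sec²(θ) · dθ/dt = (1/104) · dy/dt
dθ/dt = cos²(θ)/104 · 3 = 104/(104² + 91²) · 3
dθ/dt = 0.016338 rad/s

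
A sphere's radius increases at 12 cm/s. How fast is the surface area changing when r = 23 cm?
2208π cm²/s

S = 4πr²
dS/dt = dS/dr · dr/dt = 8πr · 12
At r = 23: dS/dt = 2208π cm²/s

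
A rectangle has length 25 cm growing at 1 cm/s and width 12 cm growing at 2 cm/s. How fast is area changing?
62 cm²/s

A = lw
dA/dt = w·dl/dt + l·dw/dt = 12·1 + 25·2 = 62 cm²/s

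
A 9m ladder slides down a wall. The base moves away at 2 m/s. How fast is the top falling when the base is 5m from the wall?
5√14/14 ≈ 1.336 m/s

x² + y² = 9²
2x·dx/dt + 2y·dy/dt = 0
dy/dt = -x/y · dx/dt = -5/(2√14) · 2 = -5√14/14 m/s
The top is descending at 5√14/14 ≈ 1.336 m/s.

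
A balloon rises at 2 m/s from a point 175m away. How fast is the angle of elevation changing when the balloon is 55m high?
0.010401 rad/s

tan(θ) = y/175
sec²(θ) · dθ/dt = (1/175) · dy/dt
dθ/dt = cos²(θ)/175 · 2 = 175/(175² + 55²) · 2
dθ/dt = 0.010401 rad/s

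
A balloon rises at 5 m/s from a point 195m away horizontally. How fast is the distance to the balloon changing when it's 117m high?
15√34/34 ≈ 2.572 m/s

z² = 195² + y²
z = √(195² + 117²) = 39√34
dz/dt = y/z · dy/dt = 117/(39√34) · 5 = 15√34/34 ≈ 2.572 m/s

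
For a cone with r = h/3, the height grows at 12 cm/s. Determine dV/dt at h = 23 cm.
2116π/3 cm³/s

V = (1/3)π(h/3)²h = πh³/27
dV/dt = πh²/9 · 12
At h = 23: dV/dt = 2116π/3 cm³/s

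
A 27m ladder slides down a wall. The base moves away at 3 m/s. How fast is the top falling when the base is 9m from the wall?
3√2/4 ≈ 1.061 m/s

x² + y² = 27²
2x·dx/dt + 2y·dy/dt = 0
dy/dt = -x/y · dx/dt = -9/(18√2) · 3 = -3√2/4 m/s
The top is descending at 3√2/4 ≈ 1.061 m/s.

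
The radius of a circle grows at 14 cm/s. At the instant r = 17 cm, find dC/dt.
28π cm/s

C = 2πr
dC/dt = 2π · dr/dt = 2π · 14 = 28π cm/s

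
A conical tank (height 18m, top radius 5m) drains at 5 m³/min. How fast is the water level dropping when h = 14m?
81/(245π) ≈ 0.1052 m/min

r/h = 5/18, so r = (5/18)h
V = (1/3)πr²h = (1/3)π((5/18)h)²h = (25/972)πh³
dV/dh = (25/324)πh²
dh/dt = (dV/dt)/(dV/dh) = -5/((25/324)π·14²) = -81/(245π) m/min
The level is dropping at 81/(245π) ≈ 0.1052 m/min.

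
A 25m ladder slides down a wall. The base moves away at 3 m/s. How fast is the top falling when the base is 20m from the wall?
4 m/s

x² + y² = 25²
2x·dx/dt + 2y·dy/dt = 0
dy/dt = -x/y · dx/dt = -20/15 · 3 = -4 m/s
The top is descending at 4 m/s.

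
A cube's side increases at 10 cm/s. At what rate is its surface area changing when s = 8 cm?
960 cm²/s

A = 6s²
dA/dt = 12s · ds/dt = 12·8·10 = 960 cm²/s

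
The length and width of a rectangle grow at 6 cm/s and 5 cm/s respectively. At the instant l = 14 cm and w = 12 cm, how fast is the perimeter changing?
22 cm/s

P = 2(l + w)
dP/dt = 2(dl/dt + dw/dt) = 2(6 + 5) = 22 cm/s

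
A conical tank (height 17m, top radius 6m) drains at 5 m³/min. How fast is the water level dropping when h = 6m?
1445/(1296π) ≈ 0.3549 m/min

r/h = 6/17, so r = (6/17)h
V = (1/3)πr²h = (1/3)π((6/17)h)²h = (12/289)πh³
dV/dh = (36/289)πh²
dh/dt = (dV/dt)/(dV/dh) = -5/((36/289)π·6²) = -1445/(1296π) m/min
The level is dropping at 1445/(1296π) ≈ 0.3549 m/min.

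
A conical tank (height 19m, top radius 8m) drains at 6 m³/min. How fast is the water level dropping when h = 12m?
361/(1536π) ≈ 0.07481 m/min

r/h = 8/19, so r = (8/19)h
V = (1/3)πr²h = (1/3)π((8/19)h)²h = (64/1083)πh³
dV/dh = (64/361)πh²
dh/dt = (dV/dt)/(dV/dh) = -6/((64/361)π·12²) = -361/(1536π) m/min
The level is dropping at 361/(1536π) ≈ 0.07481 m/min.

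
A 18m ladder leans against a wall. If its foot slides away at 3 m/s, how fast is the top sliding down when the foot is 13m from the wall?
39√155/155 ≈ 3.133 m/s

x² + y² = 18²
2x·dx/dt + 2y·dy/dt = 0
dy/dt = -x/y · dx/dt = -13/√155 · 3 = -39√155/155 m/s
The top is descending at 39√155/155 ≈ 3.133 m/s.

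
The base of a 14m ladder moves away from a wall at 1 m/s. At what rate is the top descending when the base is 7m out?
√3/3 ≈ 0.5774 m/s

x² + y² = 14²
2x·dx/dt + 2y·dy/dt = 0
dy/dt = -x/y · dx/dt = -7/(7√3) · 1 = -√3/3 m/s
The top is descending at √3/3 ≈ 0.5774 m/s.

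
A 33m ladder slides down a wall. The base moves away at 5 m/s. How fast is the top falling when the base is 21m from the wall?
35√2/12 ≈ 4.125 m/s

x² + y² = 33²
2x·dx/dt + 2y·dy/dt = 0
dy/dt = -x/y · dx/dt = -21/(18√2) · 5 = -35√2/12 m/s
The top is descending at 35√2/12 ≈ 4.125 m/s.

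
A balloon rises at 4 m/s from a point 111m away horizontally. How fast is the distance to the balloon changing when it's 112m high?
448√24865/24865 ≈ 2.841 m/s

z² = 111² + y²
z = √(111² + 112²) = √24865
dz/dt = y/z · dy/dt = 112/√24865 · 4 = 448√24865/24865 ≈ 2.841 m/s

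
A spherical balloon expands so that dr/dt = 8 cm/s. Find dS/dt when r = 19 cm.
1216π cm²/s

S = 4πr²
dS/dt = dS/dr · dr/dt = 8πr · 8
At r = 19: dS/dt = 1216π cm²/s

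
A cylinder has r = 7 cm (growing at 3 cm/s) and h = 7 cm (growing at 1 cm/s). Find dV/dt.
343π cm³/s

V = πr²h
dV/dt = 2πrh·dr/dt + πr²·dh/dt
= 2π(7)(7)(3) + π(7)²(1)
= 343π cm³/s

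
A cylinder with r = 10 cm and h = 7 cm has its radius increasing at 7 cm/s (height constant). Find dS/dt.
378π cm²/s

S = 2πrh + 2πr² (lateral + bases)
dS/dt = (2πh + 4πr)·dr/dt = (2π·7 + 4π·10)·7
= 378π cm²/s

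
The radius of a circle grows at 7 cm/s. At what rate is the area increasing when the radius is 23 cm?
322π cm²/s

A = πr²
dA/dt = 2πr · dr/dt = 2π(23)(7) = 322π cm²/s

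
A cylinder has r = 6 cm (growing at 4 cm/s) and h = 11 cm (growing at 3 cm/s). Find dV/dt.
636π cm³/s

V = πr²h
dV/dt = 2πrh·dr/dt + πr²·dh/dt
= 2π(6)(11)(4) + π(6)²(3)
= 636π cm³/s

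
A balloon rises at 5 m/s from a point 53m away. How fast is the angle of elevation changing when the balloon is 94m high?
0.022757 rad/s

tan(θ) = y/53
sec²(θ) · dθ/dt = (1/53) · dy/dt
dθ/dt = cos²(θ)/53 · 5 = 53/(53² + 94²) · 5
dθ/dt = 0.022757 rad/s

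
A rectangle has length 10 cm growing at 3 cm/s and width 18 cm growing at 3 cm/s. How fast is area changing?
84 cm²/s

A = lw
dA/dt = w·dl/dt + l·dw/dt = 18·3 + 10·3 = 84 cm²/s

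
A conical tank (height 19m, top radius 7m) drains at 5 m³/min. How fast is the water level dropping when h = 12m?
1805/(7056π) ≈ 0.08143 m/min

r/h = 7/19, so r = (7/19)h
V = (1/3)πr²h = (1/3)π((7/19)h)²h = (49/1083)πh³
dV/dh = (49/361)πh²
dh/dt = (dV/dt)/(dV/dh) = -5/((49/361)π·12²) = -1805/(7056π) m/min
The level is dropping at 1805/(7056π) ≈ 0.08143 m/min.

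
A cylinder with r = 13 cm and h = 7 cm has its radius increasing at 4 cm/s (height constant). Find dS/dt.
264π cm²/s

S = 2πrh + 2πr² (lateral + bases)
dS/dt = (2πh + 4πr)·dr/dt = (2π·7 + 4π·13)·4
= 264π cm²/s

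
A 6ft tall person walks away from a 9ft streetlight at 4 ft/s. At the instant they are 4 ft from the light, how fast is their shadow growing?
8 ft/s

By similar triangles: 9/(x+s) = 6/s
Solving: s = 6x/3
ds/dt = 6/3 · dx/dt = 2 · 4 = 8 ft/s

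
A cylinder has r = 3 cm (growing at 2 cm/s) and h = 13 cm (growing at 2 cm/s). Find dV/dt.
174π cm³/s

V = πr²h
dV/dt = 2πrh·dr/dt + πr²·dh/dt
= 2π(3)(13)(2) + π(3)²(2)
= 174π cm³/s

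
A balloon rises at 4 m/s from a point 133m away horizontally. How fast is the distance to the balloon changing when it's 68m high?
272√22313/22313 ≈ 1.821 m/s

z² = 133² + y²
z = √(133² + 68²) = √22313
dz/dt = y/z · dy/dt = 68/√22313 · 4 = 272√22313/22313 ≈ 1.821 m/s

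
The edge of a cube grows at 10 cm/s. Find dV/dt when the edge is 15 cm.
6750 cm³/s

V = s³
dV/dt = 3s² · ds/dt = 3·15²·10 = 6750 cm³/s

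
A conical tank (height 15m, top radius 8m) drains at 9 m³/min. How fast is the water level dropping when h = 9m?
25/(64π) ≈ 0.1243 m/min

r/h = 8/15, so r = (8/15)h
V = (1/3)πr²h = (1/3)π((8/15)h)²h = (64/675)πh³
dV/dh = (64/225)πh²
dh/dt = (dV/dt)/(dV/dh) = -9/((64/225)π·9²) = -25/(64π) m/min
The level is dropping at 25/(64π) ≈ 0.1243 m/min.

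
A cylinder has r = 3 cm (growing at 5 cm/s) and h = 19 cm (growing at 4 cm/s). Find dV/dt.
606π cm³/s

V = πr²h
dV/dt = 2πrh·dr/dt + πr²·dh/dt
= 2π(3)(19)(5) + π(3)²(4)
= 606π cm³/s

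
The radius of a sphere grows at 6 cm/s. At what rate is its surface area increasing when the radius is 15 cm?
720π cm²/s

S = 4πr²
dS/dt = dS/dr · dr/dt = 8πr · 6
At r = 15: dS/dt = 720π cm²/s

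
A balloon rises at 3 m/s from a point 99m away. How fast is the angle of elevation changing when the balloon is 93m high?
0.016098 rad/s

tan(θ) = y/99
sec²(θ) · dθ/dt = (1/99) · dy/dt
dθ/dt = cos²(θ)/99 · 3 = 99/(99² + 93²) · 3
dθ/dt = 0.016098 rad/s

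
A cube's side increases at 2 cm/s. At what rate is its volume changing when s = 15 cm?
1350 cm³/s

V = s³
dV/dt = 3s² · ds/dt = 3·15²·2 = 1350 cm³/s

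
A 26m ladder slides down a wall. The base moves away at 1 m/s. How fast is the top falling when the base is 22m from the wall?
11√3/12 ≈ 1.588 m/s

x² + y² = 26²
2x·dx/dt + 2y·dy/dt = 0
dy/dt = -x/y · dx/dt = -22/(8√3) · 1 = -11√3/12 m/s
The top is descending at 11√3/12 ≈ 1.588 m/s.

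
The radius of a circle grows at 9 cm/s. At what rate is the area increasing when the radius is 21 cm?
378π cm²/s

A = πr²
dA/dt = 2πr · dr/dt = 2π(21)(9) = 378π cm²/s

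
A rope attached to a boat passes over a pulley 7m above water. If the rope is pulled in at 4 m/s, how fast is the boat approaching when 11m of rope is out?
11√2/3 ≈ 5.185 m/s

rope² = x² + 7²
x = √(11² - 7²) = 6√2
dx/dt = (rope/x) · d(rope)/dt = (11/(6√2)) · (-4) = -11√2/3 m/s
The boat approaches at 11√2/3 ≈ 5.185 m/s.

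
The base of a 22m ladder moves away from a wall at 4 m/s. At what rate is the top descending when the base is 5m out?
20√51/153 ≈ 0.9335 m/s

x² + y² = 22²
2x·dx/dt + 2y·dy/dt = 0
dy/dt = -x/y · dx/dt = -5/(3√51) · 4 = -20√51/153 m/s
The top is descending at 20√51/153 ≈ 0.9335 m/s.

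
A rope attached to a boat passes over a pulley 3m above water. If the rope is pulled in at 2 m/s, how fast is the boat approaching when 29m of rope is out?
29√13/52 ≈ 2.011 m/s

rope² = x² + 3²
x = √(29² - 3²) = 8√13
dx/dt = (rope/x) · d(rope)/dt = (29/(8√13)) · (-2) = -29√13/52 m/s
The boat approaches at 29√13/52 ≈ 2.011 m/s.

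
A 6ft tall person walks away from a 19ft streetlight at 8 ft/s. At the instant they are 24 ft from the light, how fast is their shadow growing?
48/13 ft/s

By similar triangles: 19/(x+s) = 6/s
Solving: s = 6x/13
ds/dt = 6/13 · dx/dt = 6/13 · 8 = 48/13 ft/s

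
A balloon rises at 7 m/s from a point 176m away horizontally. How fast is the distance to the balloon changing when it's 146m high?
511√13073/13073 ≈ 4.469 m/s

z² = 176² + y²
z = √(176² + 146²) = 2√13073
dz/dt = y/z · dy/dt = 146/(2√13073) · 7 = 511√13073/13073 ≈ 4.469 m/s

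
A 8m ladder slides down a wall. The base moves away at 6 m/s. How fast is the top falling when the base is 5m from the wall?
10√39/13 ≈ 4.804 m/s

x² + y² = 8²
2x·dx/dt + 2y·dy/dt = 0
dy/dt = -x/y · dx/dt = -5/√39 · 6 = -10√39/13 m/s
The top is descending at 10√39/13 ≈ 4.804 m/s.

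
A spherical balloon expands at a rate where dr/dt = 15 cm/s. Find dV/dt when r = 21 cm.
26460π cm³/s

V = (4/3)πr³
dV/dt = dV/dr · dr/dt = 4πr² · 15
At r = 21: dV/dt = 26460π cm³/s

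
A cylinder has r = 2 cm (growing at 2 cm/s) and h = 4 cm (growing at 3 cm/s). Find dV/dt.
44π cm³/s

V = πr²h
dV/dt = 2πrh·dr/dt + πr²·dh/dt
= 2π(2)(4)(2) + π(2)²(3)
= 44π cm³/s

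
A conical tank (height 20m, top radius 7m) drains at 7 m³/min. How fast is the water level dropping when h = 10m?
4/(7π) ≈ 0.1819 m/min

r/h = 7/20, so r = (7/20)h
V = (1/3)πr²h = (1/3)π((7/20)h)²h = (49/1200)πh³
dV/dh = (49/400)πh²
dh/dt = (dV/dt)/(dV/dh) = -7/((49/400)π·10²) = -4/(7π) m/min
The level is dropping at 4/(7π) ≈ 0.1819 m/min.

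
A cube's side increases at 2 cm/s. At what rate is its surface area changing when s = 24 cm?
576 cm²/s

A = 6s²
dA/dt = 12s · ds/dt = 12·24·2 = 576 cm²/s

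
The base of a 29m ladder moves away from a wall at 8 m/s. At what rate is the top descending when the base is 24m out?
192√265/265 ≈ 11.79 m/s

x² + y² = 29²
2x·dx/dt + 2y·dy/dt = 0
dy/dt = -x/y · dx/dt = -24/√265 · 8 = -192√265/265 m/s
The top is descending at 192√265/265 ≈ 11.79 m/s.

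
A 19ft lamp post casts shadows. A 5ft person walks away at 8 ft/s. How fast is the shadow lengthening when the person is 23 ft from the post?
20/7 ft/s

By similar triangles: 19/(x+s) = 5/s
Solving: s = 5x/14
ds/dt = 5/14 · dx/dt = 5/14 · 8 = 20/7 ft/s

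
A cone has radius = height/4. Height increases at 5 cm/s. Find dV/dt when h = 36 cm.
405π cm³/s

V = (1/3)π(h/4)²h = πh³/48
dV/dt = πh²/16 · 5
At h = 36: dV/dt = 405π cm³/s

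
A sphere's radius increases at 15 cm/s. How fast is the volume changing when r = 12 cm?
8640π cm³/s

V = (4/3)πr³
dV/dt = dV/dr · dr/dt = 4πr² · 15
At r = 12: dV/dt = 8640π cm³/s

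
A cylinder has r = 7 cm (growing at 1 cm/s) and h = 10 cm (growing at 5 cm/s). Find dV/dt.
385π cm³/s

V = πr²h
dV/dt = 2πrh·dr/dt + πr²·dh/dt
= 2π(7)(10)(1) + π(7)²(5)
= 385π cm³/s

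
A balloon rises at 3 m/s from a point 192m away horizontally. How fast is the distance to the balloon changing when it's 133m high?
399√54553/54553 ≈ 1.708 m/s

z² = 192² + y²
z = √(192² + 133²) = √54553
dz/dt = y/z · dy/dt = 133/√54553 · 3 = 399√54553/54553 ≈ 1.708 m/s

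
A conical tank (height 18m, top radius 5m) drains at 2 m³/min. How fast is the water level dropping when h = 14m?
162/(1225π) ≈ 0.04209 m/min

r/h = 5/18, so r = (5/18)h
V = (1/3)πr²h = (1/3)π((5/18)h)²h = (25/972)πh³
dV/dh = (25/324)πh²
dh/dt = (dV/dt)/(dV/dh) = -2/((25/324)π·14²) = -162/(1225π) m/min
The level is dropping at 162/(1225π) ≈ 0.04209 m/min.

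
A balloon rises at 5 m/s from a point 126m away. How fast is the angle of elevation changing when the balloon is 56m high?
0.033137 rad/s

tan(θ) = y/126
sec²(θ) · dθ/dt = (1/126) · dy/dt
dθ/dt = cos²(θ)/126 · 5 = 126/(126² + 56²) · 5
dθ/dt = 0.033137 rad/s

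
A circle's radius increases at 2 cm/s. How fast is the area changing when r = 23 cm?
92π cm²/s

A = πr²
dA/dt = 2πr · dr/dt = 2π(23)(2) = 92π cm²/s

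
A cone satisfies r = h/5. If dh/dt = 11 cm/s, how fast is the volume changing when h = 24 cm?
6336π/25 cm³/s

V = (1/3)π(h/5)²h = πh³/75
dV/dt = πh²/25 · 11
At h = 24: dV/dt = 6336π/25 cm³/s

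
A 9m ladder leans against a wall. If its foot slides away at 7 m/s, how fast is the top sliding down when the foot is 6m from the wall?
14√5/5 ≈ 6.261 m/s

x² + y² = 9²
2x·dx/dt + 2y·dy/dt = 0
dy/dt = -x/y · dx/dt = -6/(3√5) · 7 = -14√5/5 m/s
The top is descending at 14√5/5 ≈ 6.261 m/s.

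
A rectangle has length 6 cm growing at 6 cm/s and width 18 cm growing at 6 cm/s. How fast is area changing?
144 cm²/s

A = lw
dA/dt = w·dl/dt + l·dw/dt = 18·6 + 6·6 = 144 cm²/s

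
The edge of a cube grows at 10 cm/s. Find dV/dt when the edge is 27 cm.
21870 cm³/s

V = s³
dV/dt = 3s² · ds/dt = 3·27²·10 = 21870 cm³/s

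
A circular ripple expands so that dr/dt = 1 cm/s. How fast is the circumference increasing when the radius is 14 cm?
2π cm/s

C = 2πr
dC/dt = 2π · dr/dt = 2π · 1 = 2π cm/s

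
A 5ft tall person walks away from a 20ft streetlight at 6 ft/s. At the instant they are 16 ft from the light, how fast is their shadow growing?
2 ft/s

By similar triangles: 20/(x+s) = 5/s
Solving: s = 5x/15
ds/dt = 5/15 · dx/dt = 1/3 · 6 = 2 ft/s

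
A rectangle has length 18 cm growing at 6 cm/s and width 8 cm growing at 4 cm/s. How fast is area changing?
120 cm²/s

A = lw
dA/dt = w·dl/dt + l·dw/dt = 8·6 + 18·4 = 120 cm²/s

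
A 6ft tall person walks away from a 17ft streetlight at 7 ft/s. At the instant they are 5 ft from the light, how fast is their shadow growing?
42/11 ft/s

By similar triangles: 17/(x+s) = 6/s
Solving: s = 6x/11
ds/dt = 6/11 · dx/dt = 6/11 · 7 = 42/11 ft/s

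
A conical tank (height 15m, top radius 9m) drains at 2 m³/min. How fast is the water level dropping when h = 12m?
25/(648π) ≈ 0.01228 m/min

r/h = 9/15, so r = (3/5)h
V = (1/3)πr²h = (1/3)π((3/5)h)²h = (3/25)πh³
dV/dh = (9/25)πh²
dh/dt = (dV/dt)/(dV/dh) = -2/((9/25)π·12²) = -25/(648π) m/min
The level is dropping at 25/(648π) ≈ 0.01228 m/min.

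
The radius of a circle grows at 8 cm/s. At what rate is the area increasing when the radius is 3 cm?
48π cm²/s

A = πr²
dA/dt = 2πr · dr/dt = 2π(3)(8) = 48π cm²/s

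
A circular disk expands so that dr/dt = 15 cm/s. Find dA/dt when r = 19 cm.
570π cm²/s

A = πr²
dA/dt = 2πr · dr/dt = 2π(19)(15) = 570π cm²/s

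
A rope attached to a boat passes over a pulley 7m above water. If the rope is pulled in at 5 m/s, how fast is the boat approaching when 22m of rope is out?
22√435/87 ≈ 5.274 m/s

rope² = x² + 7²
x = √(22² - 7²) = √435
dx/dt = (rope/x) · d(rope)/dt = (22/√435) · (-5) = -22√435/87 m/s
The boat approaches at 22√435/87 ≈ 5.274 m/s.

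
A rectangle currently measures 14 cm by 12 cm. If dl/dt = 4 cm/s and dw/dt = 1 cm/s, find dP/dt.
10 cm/s

P = 2(l + w)
dP/dt = 2(dl/dt + dw/dt) = 2(4 + 1) = 10 cm/s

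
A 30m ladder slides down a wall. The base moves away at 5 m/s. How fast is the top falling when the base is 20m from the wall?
2√5 ≈ 4.472 m/s

x² + y² = 30²
2x·dx/dt + 2y·dy/dt = 0
dy/dt = -x/y · dx/dt = -20/(10√5) · 5 = -2√5 m/s
The top is descending at 2√5 ≈ 4.472 m/s.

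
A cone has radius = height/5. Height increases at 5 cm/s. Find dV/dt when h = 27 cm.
729π/5 cm³/s

V = (1/3)π(h/5)²h = πh³/75
dV/dt = πh²/25 · 5
At h = 27: dV/dt = 729π/5 cm³/s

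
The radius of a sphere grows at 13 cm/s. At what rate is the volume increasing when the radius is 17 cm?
15028π cm³/s

V = (4/3)πr³
dV/dt = dV/dr · dr/dt = 4πr² · 13
At r = 17: dV/dt = 15028π cm³/s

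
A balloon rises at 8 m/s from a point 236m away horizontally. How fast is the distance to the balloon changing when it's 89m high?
712√63617/63617 ≈ 2.823 m/s

z² = 236² + y²
z = √(236² + 89²) = √63617
dz/dt = y/z · dy/dt = 89/√63617 · 8 = 712√63617/63617 ≈ 2.823 m/s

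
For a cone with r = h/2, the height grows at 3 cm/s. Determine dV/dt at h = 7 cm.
147π/4 cm³/s

V = (1/3)π(h/2)²h = πh³/12
dV/dt = πh²/4 · 3
At h = 7: dV/dt = 147π/4 cm³/s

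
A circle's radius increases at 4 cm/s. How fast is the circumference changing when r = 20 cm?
8π cm/s

C = 2πr
dC/dt = 2π · dr/dt = 2π · 4 = 8π cm/s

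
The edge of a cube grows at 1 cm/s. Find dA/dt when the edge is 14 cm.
168 cm²/s

A = 6s²
dA/dt = 12s · ds/dt = 12·14·1 = 168 cm²/s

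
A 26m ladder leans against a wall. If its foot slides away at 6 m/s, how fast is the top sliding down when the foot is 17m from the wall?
34√43/43 ≈ 5.185 m/s

x² + y² = 26²
2x·dx/dt + 2y·dy/dt = 0
dy/dt = -x/y · dx/dt = -17/(3√43) · 6 = -34√43/43 m/s
The top is descending at 34√43/43 ≈ 5.185 m/s.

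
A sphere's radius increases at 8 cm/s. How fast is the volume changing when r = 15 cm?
7200π cm³/s

V = (4/3)πr³
dV/dt = dV/dr · dr/dt = 4πr² · 8
At r = 15: dV/dt = 7200π cm³/s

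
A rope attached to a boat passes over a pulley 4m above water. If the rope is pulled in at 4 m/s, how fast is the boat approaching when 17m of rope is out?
68√273/273 ≈ 4.116 m/s

rope² = x² + 4²
x = √(17² - 4²) = √273
dx/dt = (rope/x) · d(rope)/dt = (17/√273) · (-4) = -68√273/273 m/s
The boat approaches at 68√273/273 ≈ 4.116 m/s.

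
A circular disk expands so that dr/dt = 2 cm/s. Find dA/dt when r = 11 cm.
44π cm²/s

A = πr²
dA/dt = 2πr · dr/dt = 2π(11)(2) = 44π cm²/s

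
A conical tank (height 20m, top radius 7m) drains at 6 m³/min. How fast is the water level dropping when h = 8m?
75/(98π) ≈ 0.2436 m/min

r/h = 7/20, so r = (7/20)h
V = (1/3)πr²h = (1/3)π((7/20)h)²h = (49/1200)πh³
dV/dh = (49/400)πh²
dh/dt = (dV/dt)/(dV/dh) = -6/((49/400)π·8²) = -75/(98π) m/min
The level is dropping at 75/(98π) ≈ 0.2436 m/min.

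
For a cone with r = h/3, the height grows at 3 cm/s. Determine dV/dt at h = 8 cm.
64π/3 cm³/s

V = (1/3)π(h/3)²h = πh³/27
dV/dt = πh²/9 · 3
At h = 8: dV/dt = 64π/3 cm³/s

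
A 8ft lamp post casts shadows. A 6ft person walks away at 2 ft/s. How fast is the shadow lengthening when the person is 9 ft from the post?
6 ft/s

By similar triangles: 8/(x+s) = 6/s
Solving: s = 6x/2
ds/dt = 6/2 · dx/dt = 3 · 2 = 6 ft/s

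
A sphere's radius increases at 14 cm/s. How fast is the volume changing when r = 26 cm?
37856π cm³/s

V = (4/3)πr³
dV/dt = dV/dr · dr/dt = 4πr² · 14
At r = 26: dV/dt = 37856π cm³/s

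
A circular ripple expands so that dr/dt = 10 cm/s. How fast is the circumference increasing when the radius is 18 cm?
20π cm/s

C = 2πr
dC/dt = 2π · dr/dt = 2π · 10 = 20π cm/s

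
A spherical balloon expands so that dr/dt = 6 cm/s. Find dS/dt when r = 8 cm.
384π cm²/s

S = 4πr²
dS/dt = dS/dr · dr/dt = 8πr · 6
At r = 8: dS/dt = 384π cm²/s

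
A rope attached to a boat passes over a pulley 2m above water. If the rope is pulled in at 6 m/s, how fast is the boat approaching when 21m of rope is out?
126√437/437 ≈ 6.027 m/s

rope² = x² + 2²
x = √(21² - 2²) = √437
dx/dt = (rope/x) · d(rope)/dt = (21/√437) · (-6) = -126√437/437 m/s
The boat approaches at 126√437/437 ≈ 6.027 m/s.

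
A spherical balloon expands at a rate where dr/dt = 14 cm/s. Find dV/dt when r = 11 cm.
6776π cm³/s

V = (4/3)πr³
dV/dt = dV/dr · dr/dt = 4πr² · 14
At r = 11: dV/dt = 6776π cm³/s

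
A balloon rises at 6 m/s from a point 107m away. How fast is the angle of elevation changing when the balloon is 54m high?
0.044692 rad/s

tan(θ) = y/107
sec²(θ) · dθ/dt = (1/107) · dy/dt
dθ/dt = cos²(θ)/107 · 6 = 107/(107² + 54²) · 6
dθ/dt = 0.044692 rad/s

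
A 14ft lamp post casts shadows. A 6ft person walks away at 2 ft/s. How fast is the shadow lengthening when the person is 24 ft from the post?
3/2 ft/s

By similar triangles: 14/(x+s) = 6/s
Solving: s = 6x/8
ds/dt = 6/8 · dx/dt = 3/4 · 2 = 3/2 ft/s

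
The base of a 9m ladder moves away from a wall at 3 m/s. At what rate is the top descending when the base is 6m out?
6√5/5 ≈ 2.683 m/s

x² + y² = 9²
2x·dx/dt + 2y·dy/dt = 0
dy/dt = -x/y · dx/dt = -6/(3√5) · 3 = -6√5/5 m/s
The top is descending at 6√5/5 ≈ 2.683 m/s.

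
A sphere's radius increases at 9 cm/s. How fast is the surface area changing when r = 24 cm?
1728π cm²/s

S = 4πr²
dS/dt = dS/dr · dr/dt = 8πr · 9
At r = 24: dS/dt = 1728π cm²/s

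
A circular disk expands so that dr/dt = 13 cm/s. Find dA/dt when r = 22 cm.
572π cm²/s

A = πr²
dA/dt = 2πr · dr/dt = 2π(22)(13) = 572π cm²/s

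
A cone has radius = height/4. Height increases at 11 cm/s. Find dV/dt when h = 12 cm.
99π cm³/s

V = (1/3)π(h/4)²h = πh³/48
dV/dt = πh²/16 · 11
At h = 12: dV/dt = 99π cm³/s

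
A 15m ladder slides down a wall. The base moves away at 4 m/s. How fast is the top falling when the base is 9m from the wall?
3 m/s

x² + y² = 15²
2x·dx/dt + 2y·dy/dt = 0
dy/dt = -x/y · dx/dt = -9/12 · 4 = -3 m/s
The top is descending at 3 m/s.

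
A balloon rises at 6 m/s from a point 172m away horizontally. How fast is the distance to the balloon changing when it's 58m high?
174√8237/8237 ≈ 1.917 m/s

z² = 172² + y²
z = √(172² + 58²) = 2√8237
dz/dt = y/z · dy/dt = 58/(2√8237) · 6 = 174√8237/8237 ≈ 1.917 m/s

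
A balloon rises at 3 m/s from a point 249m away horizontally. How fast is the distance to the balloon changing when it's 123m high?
123√8570/8570 ≈ 1.329 m/s

z² = 249² + y²
z = √(249² + 123²) = 3√8570
dz/dt = y/z · dy/dt = 123/(3√8570) · 3 = 123√8570/8570 ≈ 1.329 m/s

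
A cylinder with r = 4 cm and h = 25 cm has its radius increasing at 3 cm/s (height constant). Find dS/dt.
198π cm²/s

S = 2πrh + 2πr² (lateral + bases)
dS/dt = (2πh + 4πr)·dr/dt = (2π·25 + 4π·4)·3
= 198π cm²/s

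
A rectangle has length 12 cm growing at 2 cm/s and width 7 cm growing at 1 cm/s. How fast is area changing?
26 cm²/s

A = lw
dA/dt = w·dl/dt + l·dw/dt = 7·2 + 12·1 = 26 cm²/s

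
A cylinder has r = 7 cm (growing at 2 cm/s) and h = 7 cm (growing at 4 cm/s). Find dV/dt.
392π cm³/s

V = πr²h
dV/dt = 2πrh·dr/dt + πr²·dh/dt
= 2π(7)(7)(2) + π(7)²(4)
= 392π cm³/s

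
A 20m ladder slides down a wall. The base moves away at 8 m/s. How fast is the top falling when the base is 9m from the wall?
72√319/319 ≈ 4.031 m/s

x² + y² = 20²
2x·dx/dt + 2y·dy/dt = 0
dy/dt = -x/y · dx/dt = -9/√319 · 8 = -72√319/319 m/s
The top is descending at 72√319/319 ≈ 4.031 m/s.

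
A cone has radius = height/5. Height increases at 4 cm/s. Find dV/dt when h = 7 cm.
196π/25 cm³/s

V = (1/3)π(h/5)²h = πh³/75
dV/dt = πh²/25 · 4
At h = 7: dV/dt = 196π/25 cm³/s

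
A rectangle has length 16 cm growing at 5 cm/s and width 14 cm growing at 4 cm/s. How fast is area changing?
134 cm²/s

A = lw
dA/dt = w·dl/dt + l·dw/dt = 14·5 + 16·4 = 134 cm²/s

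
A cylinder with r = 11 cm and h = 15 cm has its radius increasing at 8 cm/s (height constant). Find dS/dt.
592π cm²/s

S = 2πrh + 2πr² (lateral + bases)
dS/dt = (2πh + 4πr)·dr/dt = (2π·15 + 4π·11)·8
= 592π cm²/s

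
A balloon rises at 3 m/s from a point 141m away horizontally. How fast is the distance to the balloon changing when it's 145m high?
435√40906/40906 ≈ 2.151 m/s

z² = 141² + y²
z = √(141² + 145²) = √40906
dz/dt = y/z · dy/dt = 145/√40906 · 3 = 435√40906/40906 ≈ 2.151 m/s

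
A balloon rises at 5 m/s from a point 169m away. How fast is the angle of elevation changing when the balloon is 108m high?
0.021007 rad/s

tan(θ) = y/169
sec²(θ) · dθ/dt = (1/169) · dy/dt
dθ/dt = cos²(θ)/169 · 5 = 169/(169² + 108²) · 5
dθ/dt = 0.021007 rad/s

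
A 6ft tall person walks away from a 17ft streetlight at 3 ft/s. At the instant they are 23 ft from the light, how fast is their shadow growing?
18/11 ft/s

By similar triangles: 17/(x+s) = 6/s
Solving: s = 6x/11
ds/dt = 6/11 · dx/dt = 6/11 · 3 = 18/11 ft/s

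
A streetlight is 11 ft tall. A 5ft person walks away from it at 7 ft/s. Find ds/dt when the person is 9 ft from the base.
35/6 ft/s

By similar triangles: 11/(x+s) = 5/s
Solving: s = 5x/6
ds/dt = 5/6 · dx/dt = 5/6 · 7 = 35/6 ft/s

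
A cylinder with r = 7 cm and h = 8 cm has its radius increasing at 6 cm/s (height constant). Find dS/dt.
264π cm²/s

S = 2πrh + 2πr² (lateral + bases)
dS/dt = (2πh + 4πr)·dr/dt = (2π·8 + 4π·7)·6
= 264π cm²/s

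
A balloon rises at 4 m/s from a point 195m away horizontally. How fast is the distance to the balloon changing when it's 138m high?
184√6341/6341 ≈ 2.311 m/s

z² = 195² + y²
z = √(195² + 138²) = 3√6341
dz/dt = y/z · dy/dt = 138/(3√6341) · 4 = 184√6341/6341 ≈ 2.311 m/s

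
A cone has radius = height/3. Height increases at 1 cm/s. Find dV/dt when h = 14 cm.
196π/9 cm³/s

V = (1/3)π(h/3)²h = πh³/27
dV/dt = πh²/9 · 1
At h = 14: dV/dt = 196π/9 cm³/s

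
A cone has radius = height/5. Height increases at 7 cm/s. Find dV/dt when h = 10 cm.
28π cm³/s

V = (1/3)π(h/5)²h = πh³/75
dV/dt = πh²/25 · 7
At h = 10: dV/dt = 28π cm³/s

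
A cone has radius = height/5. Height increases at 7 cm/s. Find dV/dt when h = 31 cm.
6727π/25 cm³/s

V = (1/3)π(h/5)²h = πh³/75
dV/dt = πh²/25 · 7
At h = 31: dV/dt = 6727π/25 cm³/s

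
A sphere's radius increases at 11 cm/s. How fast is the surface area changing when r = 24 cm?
2112π cm²/s

S = 4πr²
dS/dt = dS/dr · dr/dt = 8πr · 11
At r = 24: dS/dt = 2112π cm²/s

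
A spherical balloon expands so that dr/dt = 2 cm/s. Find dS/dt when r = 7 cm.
112π cm²/s

S = 4πr²
dS/dt = dS/dr · dr/dt = 8πr · 2
At r = 7: dS/dt = 112π cm²/s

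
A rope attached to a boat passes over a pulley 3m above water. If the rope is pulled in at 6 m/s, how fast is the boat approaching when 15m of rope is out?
5√6/2 ≈ 6.124 m/s

rope² = x² + 3²
x = √(15² - 3²) = 6√6
dx/dt = (rope/x) · d(rope)/dt = (15/(6√6)) · (-6) = -5√6/2 m/s
The boat approaches at 5√6/2 ≈ 6.124 m/s.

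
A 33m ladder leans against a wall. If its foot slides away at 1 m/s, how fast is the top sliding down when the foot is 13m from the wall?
13√230/460 ≈ 0.4286 m/s

x² + y² = 33²
2x·dx/dt + 2y·dy/dt = 0
dy/dt = -x/y · dx/dt = -13/(2√230) · 1 = -13√230/460 m/s
The top is descending at 13√230/460 ≈ 0.4286 m/s.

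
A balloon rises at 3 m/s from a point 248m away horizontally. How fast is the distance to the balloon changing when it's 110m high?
165√18401/18401 ≈ 1.216 m/s

z² = 248² + y²
z = √(248² + 110²) = 2√18401
dz/dt = y/z · dy/dt = 110/(2√18401) · 3 = 165√18401/18401 ≈ 1.216 m/s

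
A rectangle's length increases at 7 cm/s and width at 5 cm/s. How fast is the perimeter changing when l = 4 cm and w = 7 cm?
24 cm/s

P = 2(l + w)
dP/dt = 2(dl/dt + dw/dt) = 2(7 + 5) = 24 cm/s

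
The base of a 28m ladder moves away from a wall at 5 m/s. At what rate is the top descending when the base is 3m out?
3√31/31 ≈ 0.5388 m/s

x² + y² = 28²
2x·dx/dt + 2y·dy/dt = 0
dy/dt = -x/y · dx/dt = -3/(5√31) · 5 = -3√31/31 m/s
The top is descending at 3√31/31 ≈ 0.5388 m/s.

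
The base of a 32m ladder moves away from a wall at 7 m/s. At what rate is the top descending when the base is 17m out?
17√15/15 ≈ 4.389 m/s

x² + y² = 32²
2x·dx/dt + 2y·dy/dt = 0
dy/dt = -x/y · dx/dt = -17/(7√15) · 7 = -17√15/15 m/s
The top is descending at 17√15/15 ≈ 4.389 m/s.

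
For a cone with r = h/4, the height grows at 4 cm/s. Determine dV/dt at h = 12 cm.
36π cm³/s

V = (1/3)π(h/4)²h = πh³/48
dV/dt = πh²/16 · 4
At h = 12: dV/dt = 36π cm³/s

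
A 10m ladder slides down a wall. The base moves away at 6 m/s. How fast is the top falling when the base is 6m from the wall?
9/2 = 4.5 m/s

x² + y² = 10²
2x·dx/dt + 2y·dy/dt = 0
dy/dt = -x/y · dx/dt = -6/8 · 6 = -9/2 m/s
The top is descending at 9/2 = 4.5 m/s.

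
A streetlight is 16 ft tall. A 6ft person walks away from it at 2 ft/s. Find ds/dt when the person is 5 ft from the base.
6/5 ft/s

By similar triangles: 16/(x+s) = 6/s
Solving: s = 6x/10
ds/dt = 6/10 · dx/dt = 3/5 · 2 = 6/5 ft/s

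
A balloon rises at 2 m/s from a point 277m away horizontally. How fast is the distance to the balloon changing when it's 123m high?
123√91858/45929 ≈ 0.8117 m/s

z² = 277² + y²
z = √(277² + 123²) = √91858
dz/dt = y/z · dy/dt = 123/√91858 · 2 = 123√91858/45929 ≈ 0.8117 m/s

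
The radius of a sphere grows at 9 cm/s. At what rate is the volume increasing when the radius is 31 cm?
34596π cm³/s

V = (4/3)πr³
dV/dt = dV/dr · dr/dt = 4πr² · 9
At r = 31: dV/dt = 34596π cm³/s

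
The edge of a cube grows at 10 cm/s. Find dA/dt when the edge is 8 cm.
960 cm²/s

A = 6s²
dA/dt = 12s · ds/dt = 12·8·10 = 960 cm²/s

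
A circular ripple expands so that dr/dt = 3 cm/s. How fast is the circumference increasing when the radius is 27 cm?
6π cm/s

C = 2πr
dC/dt = 2π · dr/dt = 2π · 3 = 6π cm/s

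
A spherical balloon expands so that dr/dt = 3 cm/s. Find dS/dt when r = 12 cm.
288π cm²/s

S = 4πr²
dS/dt = dS/dr · dr/dt = 8πr · 3
At r = 12: dS/dt = 288π cm²/s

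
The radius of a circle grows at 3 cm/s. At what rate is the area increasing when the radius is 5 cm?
30π cm²/s

A = πr²
dA/dt = 2πr · dr/dt = 2π(5)(3) = 30π cm²/s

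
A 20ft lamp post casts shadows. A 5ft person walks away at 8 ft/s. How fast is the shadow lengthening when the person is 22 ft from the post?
8/3 ft/s

By similar triangles: 20/(x+s) = 5/s
Solving: s = 5x/15
ds/dt = 5/15 · dx/dt = 1/3 · 8 = 8/3 ft/s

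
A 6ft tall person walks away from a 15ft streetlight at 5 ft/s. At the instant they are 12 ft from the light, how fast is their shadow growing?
10/3 ft/s

By similar triangles: 15/(x+s) = 6/s
Solving: s = 6x/9
ds/dt = 6/9 · dx/dt = 2/3 · 5 = 10/3 ft/s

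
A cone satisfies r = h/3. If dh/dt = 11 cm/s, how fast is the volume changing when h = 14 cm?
2156π/9 cm³/s

V = (1/3)π(h/3)²h = πh³/27
dV/dt = πh²/9 · 11
At h = 14: dV/dt = 2156π/9 cm³/s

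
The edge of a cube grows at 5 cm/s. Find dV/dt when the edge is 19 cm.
5415 cm³/s

V = s³
dV/dt = 3s² · ds/dt = 3·19²·5 = 5415 cm³/s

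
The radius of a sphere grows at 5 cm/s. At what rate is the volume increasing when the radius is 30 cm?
18000π cm³/s

V = (4/3)πr³
dV/dt = dV/dr · dr/dt = 4πr² · 5
At r = 30: dV/dt = 18000π cm³/s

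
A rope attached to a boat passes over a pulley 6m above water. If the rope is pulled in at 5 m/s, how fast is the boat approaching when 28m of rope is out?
70√187/187 ≈ 5.119 m/s

rope² = x² + 6²
x = √(28² - 6²) = 2√187
dx/dt = (rope/x) · d(rope)/dt = (28/(2√187)) · (-5) = -70√187/187 m/s
The boat approaches at 70√187/187 ≈ 5.119 m/s.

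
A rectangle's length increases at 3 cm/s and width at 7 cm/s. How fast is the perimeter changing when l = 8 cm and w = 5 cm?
20 cm/s

P = 2(l + w)
dP/dt = 2(dl/dt + dw/dt) = 2(3 + 7) = 20 cm/s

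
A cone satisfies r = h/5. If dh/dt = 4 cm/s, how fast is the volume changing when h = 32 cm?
4096π/25 cm³/s

V = (1/3)π(h/5)²h = πh³/75
dV/dt = πh²/25 · 4
At h = 32: dV/dt = 4096π/25 cm³/s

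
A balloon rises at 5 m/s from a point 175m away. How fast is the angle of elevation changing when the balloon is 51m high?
0.026335 rad/s

tan(θ) = y/175
sec²(θ) · dθ/dt = (1/175) · dy/dt
dθ/dt = cos²(θ)/175 · 5 = 175/(175² + 51²) · 5
dθ/dt = 0.026335 rad/s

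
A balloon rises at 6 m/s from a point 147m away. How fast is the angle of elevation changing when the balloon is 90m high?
0.029688 rad/s

tan(θ) = y/147
sec²(θ) · dθ/dt = (1/147) · dy/dt
dθ/dt = cos²(θ)/147 · 6 = 147/(147² + 90²) · 6
dθ/dt = 0.029688 rad/s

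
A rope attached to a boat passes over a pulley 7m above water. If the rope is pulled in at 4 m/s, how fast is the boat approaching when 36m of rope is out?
144√1247/1247 ≈ 4.078 m/s

rope² = x² + 7²
x = √(36² - 7²) = √1247
dx/dt = (rope/x) · d(rope)/dt = (36/√1247) · (-4) = -144√1247/1247 m/s
The boat approaches at 144√1247/1247 ≈ 4.078 m/s.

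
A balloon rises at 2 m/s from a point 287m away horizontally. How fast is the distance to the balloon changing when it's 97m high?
97√91778/45889 ≈ 0.6404 m/s

z² = 287² + y²
z = √(287² + 97²) = √91778
dz/dt = y/z · dy/dt = 97/√91778 · 2 = 97√91778/45889 ≈ 0.6404 m/s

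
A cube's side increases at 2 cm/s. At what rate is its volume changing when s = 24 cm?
3456 cm³/s

V = s³
dV/dt = 3s² · ds/dt = 3·24²·2 = 3456 cm³/s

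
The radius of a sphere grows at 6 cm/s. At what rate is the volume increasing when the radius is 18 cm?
7776π cm³/s

V = (4/3)πr³
dV/dt = dV/dr · dr/dt = 4πr² · 6
At r = 18: dV/dt = 7776π cm³/s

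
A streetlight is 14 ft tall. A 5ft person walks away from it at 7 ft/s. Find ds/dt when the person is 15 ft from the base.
35/9 ft/s

By similar triangles: 14/(x+s) = 5/s
Solving: s = 5x/9
ds/dt = 5/9 · dx/dt = 5/9 · 7 = 35/9 ft/s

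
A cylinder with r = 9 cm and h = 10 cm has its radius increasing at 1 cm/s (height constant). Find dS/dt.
56π cm²/s

S = 2πrh + 2πr² (lateral + bases)
dS/dt = (2πh + 4πr)·dr/dt = (2π·10 + 4π·9)·1
= 56π cm²/s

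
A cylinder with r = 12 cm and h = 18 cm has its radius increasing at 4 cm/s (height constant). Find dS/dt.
336π cm²/s

S = 2πrh + 2πr² (lateral + bases)
dS/dt = (2πh + 4πr)·dr/dt = (2π·18 + 4π·12)·4
= 336π cm²/s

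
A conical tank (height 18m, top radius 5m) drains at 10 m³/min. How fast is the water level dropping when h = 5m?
648/(125π) ≈ 1.65 m/min

r/h = 5/18, so r = (5/18)h
V = (1/3)πr²h = (1/3)π((5/18)h)²h = (25/972)πh³
dV/dh = (25/324)πh²
dh/dt = (dV/dt)/(dV/dh) = -10/((25/324)π·5²) = -648/(125π) m/min
The level is dropping at 648/(125π) ≈ 1.65 m/min.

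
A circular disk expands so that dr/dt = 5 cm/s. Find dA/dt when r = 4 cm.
40π cm²/s

A = πr²
dA/dt = 2πr · dr/dt = 2π(4)(5) = 40π cm²/s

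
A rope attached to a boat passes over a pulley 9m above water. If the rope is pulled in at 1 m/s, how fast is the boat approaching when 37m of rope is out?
37√322/644 ≈ 1.031 m/s

rope² = x² + 9²
x = √(37² - 9²) = 2√322
dx/dt = (rope/x) · d(rope)/dt = (37/(2√322)) · (-1) = -37√322/644 m/s
The boat approaches at 37√322/644 ≈ 1.031 m/s.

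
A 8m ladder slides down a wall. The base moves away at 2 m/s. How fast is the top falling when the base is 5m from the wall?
10√39/39 ≈ 1.601 m/s

x² + y² = 8²
2x·dx/dt + 2y·dy/dt = 0
dy/dt = -x/y · dx/dt = -5/√39 · 2 = -10√39/39 m/s
The top is descending at 10√39/39 ≈ 1.601 m/s.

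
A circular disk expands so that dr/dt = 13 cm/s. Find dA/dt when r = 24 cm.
624π cm²/s

A = πr²
dA/dt = 2πr · dr/dt = 2π(24)(13) = 624π cm²/s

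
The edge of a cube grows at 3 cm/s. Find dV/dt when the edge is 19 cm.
3249 cm³/s

V = s³
dV/dt = 3s² · ds/dt = 3·19²·3 = 3249 cm³/s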